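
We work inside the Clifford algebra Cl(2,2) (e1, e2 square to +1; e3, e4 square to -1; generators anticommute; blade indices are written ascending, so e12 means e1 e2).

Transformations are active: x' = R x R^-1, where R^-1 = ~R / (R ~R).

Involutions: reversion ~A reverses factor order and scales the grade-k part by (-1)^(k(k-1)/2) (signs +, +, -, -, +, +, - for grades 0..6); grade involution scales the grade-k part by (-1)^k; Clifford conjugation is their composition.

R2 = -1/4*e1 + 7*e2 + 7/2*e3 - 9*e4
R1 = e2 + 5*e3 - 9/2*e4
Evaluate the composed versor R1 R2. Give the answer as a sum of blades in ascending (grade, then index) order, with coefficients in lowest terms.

Distribute over the terms of R1 (each basis-blade product reordered to ascending indices, repeated generators contracted through their squares):
(e2) R2 = 7 + 1/4*e12 + 7/2*e23 - 9*e24
(5*e3) R2 = -35/2 + 5/4*e13 - 35*e23 - 45*e34
(-9/2*e4) R2 = -81/2 - 9/8*e14 + 63/2*e24 + 63/4*e34
Summing the partial products and collecting blades:
Answer: -51 + 1/4*e12 + 5/4*e13 - 9/8*e14 - 63/2*e23 + 45/2*e24 - 117/4*e34


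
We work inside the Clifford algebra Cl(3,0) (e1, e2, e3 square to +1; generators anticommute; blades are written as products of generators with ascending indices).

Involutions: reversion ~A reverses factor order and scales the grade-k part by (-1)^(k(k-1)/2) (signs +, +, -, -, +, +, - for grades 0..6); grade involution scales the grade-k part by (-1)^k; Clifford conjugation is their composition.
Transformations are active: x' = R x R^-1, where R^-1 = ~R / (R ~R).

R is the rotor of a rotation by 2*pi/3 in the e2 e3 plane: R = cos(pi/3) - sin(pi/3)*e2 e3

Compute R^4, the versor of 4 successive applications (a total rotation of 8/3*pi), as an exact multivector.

Half-angle bookkeeping: 4 applications in e2 e3 add up to rotor phase 4*pi/3 = 4*pi/3, so R^4 = cos(4*pi/3) - sin(4*pi/3)*e2 e3.
cos(4*pi/3) = -1/2 and sin(4*pi/3) = -sqrt(3)/2, so R^4 = -1/2 + sqrt(3)/2*e2 e3. The net rotation is 2/3*pi (after discarding 1 full turn, each of which contributes a factor -1 to the rotor); the rotor keeps the half-angle phase exactly.
Answer: -1/2 + sqrt(3)/2*e2 e3


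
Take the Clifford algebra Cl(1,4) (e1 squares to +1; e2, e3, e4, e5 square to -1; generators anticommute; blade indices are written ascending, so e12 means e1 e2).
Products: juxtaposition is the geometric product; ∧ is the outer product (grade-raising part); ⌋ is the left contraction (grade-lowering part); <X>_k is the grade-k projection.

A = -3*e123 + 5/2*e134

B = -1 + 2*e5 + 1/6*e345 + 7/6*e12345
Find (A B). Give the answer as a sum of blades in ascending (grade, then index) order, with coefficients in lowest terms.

step 1: -5/12*e15 - 35/12*e25 + 7/2*e45 + 3*e123 - 5/2*e134 - 6*e1235 + 1/2*e1245 + 5*e1345
Answer: -5/12*e15 - 35/12*e25 + 7/2*e45 + 3*e123 - 5/2*e134 - 6*e1235 + 1/2*e1245 + 5*e1345


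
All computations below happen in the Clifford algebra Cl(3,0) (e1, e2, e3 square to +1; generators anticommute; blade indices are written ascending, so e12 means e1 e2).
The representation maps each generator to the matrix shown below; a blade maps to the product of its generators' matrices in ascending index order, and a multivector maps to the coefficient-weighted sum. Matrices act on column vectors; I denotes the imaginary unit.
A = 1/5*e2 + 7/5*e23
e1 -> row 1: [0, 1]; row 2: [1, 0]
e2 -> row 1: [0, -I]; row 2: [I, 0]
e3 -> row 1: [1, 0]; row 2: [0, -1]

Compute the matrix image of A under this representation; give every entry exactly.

Bivector images (products of the table entries): rho(e23) = rho(e2)rho(e3) = row 1: [0, I]; row 2: [I, 0].
M = (1/5)*rho(e2) + (7/5)*rho(e23), summed entrywise:
Answer: row 1: [0, 6*I/5]; row 2: [8*I/5, 0]


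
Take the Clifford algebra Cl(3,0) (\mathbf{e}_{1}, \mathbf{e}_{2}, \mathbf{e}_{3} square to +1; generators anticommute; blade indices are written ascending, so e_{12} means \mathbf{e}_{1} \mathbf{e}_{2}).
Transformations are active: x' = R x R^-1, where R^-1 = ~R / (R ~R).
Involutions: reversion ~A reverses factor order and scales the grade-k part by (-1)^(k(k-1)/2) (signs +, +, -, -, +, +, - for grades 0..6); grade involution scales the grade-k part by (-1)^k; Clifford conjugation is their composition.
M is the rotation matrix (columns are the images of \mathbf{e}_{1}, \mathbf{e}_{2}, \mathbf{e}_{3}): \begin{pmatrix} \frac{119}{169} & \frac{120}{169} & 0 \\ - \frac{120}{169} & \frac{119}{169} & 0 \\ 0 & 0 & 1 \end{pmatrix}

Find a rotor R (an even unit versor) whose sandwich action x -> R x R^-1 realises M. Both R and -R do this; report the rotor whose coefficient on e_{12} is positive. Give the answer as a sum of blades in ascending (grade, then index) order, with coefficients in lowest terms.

Method: write R = a + b12*e_{12} + b13*e_{13} + b23*e_{23} with a^2 + b12^2 + b13^2 + b23^2 = 1 (so R^-1 = ~R). Expanding the columns R e_j ~R gives tr M = 4a^2 - 1 and, from the antisymmetric part, M21 - M12 = -4a*b12, M13 - M31 = 4a*b13, M32 - M23 = -4a*b23.
Here tr M = \frac{407}{169}, so a^2 = (1 + tr M)/4 = \frac{144}{169} and a = ±\frac{12}{13}. Taking a = \frac{12}{13}: M21 - M12 = -\frac{240}{169}, M13 - M31 = 0, M32 - M23 = 0, giving b12 = \frac{5}{13}, b13 = 0, b23 = 0, i.e. R = \frac{12}{13} + \frac{5}{13} e_{12}.
Its e_{12} coefficient is already positive.
Answer: \frac{12}{13} + \frac{5}{13} e_{12}. Uniqueness: Spin(3) -> SO(3) maps R and -R to the same rotation of trace \frac{407}{169}; fixing the sign of the e_{12} coefficient removes the ambiguity.


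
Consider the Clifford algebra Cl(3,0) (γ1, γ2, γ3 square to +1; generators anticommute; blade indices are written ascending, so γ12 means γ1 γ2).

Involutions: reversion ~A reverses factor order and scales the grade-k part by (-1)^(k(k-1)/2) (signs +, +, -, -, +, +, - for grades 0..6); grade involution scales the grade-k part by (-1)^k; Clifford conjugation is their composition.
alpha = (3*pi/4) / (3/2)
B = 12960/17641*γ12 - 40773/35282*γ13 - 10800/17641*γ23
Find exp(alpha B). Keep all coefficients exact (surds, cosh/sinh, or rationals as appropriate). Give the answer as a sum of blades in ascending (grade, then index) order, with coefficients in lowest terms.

B^2 term by term: the squares give (12960/17641)^2*(γ12)^2 + (-40773/35282)^2*(γ13)^2 + (-10800/17641)^2*(γ23)^2 = 167961600/311204881*(-1) + 1662437529/1244819524*(-1) + 116640000/311204881*(-1) = -9/4 (each basis 2-blade squares to minus the product of its generators' squares); cross terms between blades sharing an index anticommute and cancel. So B^2 = -9/4.
B^2 = -9/4 — the series telescopes trigonometrically here: l = 3/2, alpha*l = 3*pi/4, so exp(alpha B) = cos(3*pi/4) + (sin(3*pi/4)/(3/2))*B = -sqrt(2)/2 + (sqrt(2)/3)*B.
Answer: -sqrt(2)/2 + 4320*sqrt(2)/17641*γ12 - 13591*sqrt(2)/35282*γ13 - 3600*sqrt(2)/17641*γ23


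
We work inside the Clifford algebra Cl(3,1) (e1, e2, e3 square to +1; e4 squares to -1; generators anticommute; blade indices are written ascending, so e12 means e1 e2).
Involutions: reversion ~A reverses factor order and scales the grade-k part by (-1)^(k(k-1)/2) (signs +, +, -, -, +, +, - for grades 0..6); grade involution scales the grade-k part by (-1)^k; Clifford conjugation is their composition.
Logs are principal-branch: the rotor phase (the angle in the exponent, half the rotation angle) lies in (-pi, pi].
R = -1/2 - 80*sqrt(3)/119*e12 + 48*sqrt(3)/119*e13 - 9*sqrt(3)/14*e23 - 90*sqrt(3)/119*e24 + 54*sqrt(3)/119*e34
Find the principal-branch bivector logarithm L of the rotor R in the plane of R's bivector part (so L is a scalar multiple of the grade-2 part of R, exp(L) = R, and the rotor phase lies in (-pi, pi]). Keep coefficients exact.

The scalar part of R is -1/2, and that scalar determines the rotor phase on the principal branch; recovering the unit plane as bivector-part over sine of the phase gives L = phase * plane.
Concretely: cos(phase) = -1/2 gives phase = ±2*pi/3, and since phase/sin(phase) is even the sign is immaterial: L = (phase/sin(phase)) * <R>_2 = (4*sqrt(3)*pi/9) * <R>_2.
Answer: -320*pi/357*e12 + 64*pi/119*e13 - 6*pi/7*e23 - 120*pi/119*e24 + 72*pi/119*e34


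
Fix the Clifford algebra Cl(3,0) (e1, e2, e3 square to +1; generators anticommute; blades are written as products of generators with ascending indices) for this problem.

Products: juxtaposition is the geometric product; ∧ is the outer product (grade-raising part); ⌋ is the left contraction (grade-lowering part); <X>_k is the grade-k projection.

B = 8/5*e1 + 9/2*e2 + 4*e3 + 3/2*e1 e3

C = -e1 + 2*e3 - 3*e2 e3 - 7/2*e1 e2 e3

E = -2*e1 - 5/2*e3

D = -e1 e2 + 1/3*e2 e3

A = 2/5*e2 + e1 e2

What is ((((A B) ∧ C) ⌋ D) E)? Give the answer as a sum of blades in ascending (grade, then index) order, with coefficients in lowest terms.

step 1: 9/5 + 9/2*e1 - 8/5*e2 - 16/25*e1 e2 + 1/10*e2 e3 + 17/5*e1 e2 e3
step 2: -9/5*e1 + 18/5*e3 - 8/5*e1 e2 + 9*e1 e3 - 43/5*e2 e3 - 1059/50*e1 e2 e3
step 3: 19/15 + 3/5*e2
step 4: -38/15*e1 - 19/6*e3 + 6/5*e1 e2 - 3/2*e2 e3
Answer: -38/15*e1 - 19/6*e3 + 6/5*e1 e2 - 3/2*e2 e3


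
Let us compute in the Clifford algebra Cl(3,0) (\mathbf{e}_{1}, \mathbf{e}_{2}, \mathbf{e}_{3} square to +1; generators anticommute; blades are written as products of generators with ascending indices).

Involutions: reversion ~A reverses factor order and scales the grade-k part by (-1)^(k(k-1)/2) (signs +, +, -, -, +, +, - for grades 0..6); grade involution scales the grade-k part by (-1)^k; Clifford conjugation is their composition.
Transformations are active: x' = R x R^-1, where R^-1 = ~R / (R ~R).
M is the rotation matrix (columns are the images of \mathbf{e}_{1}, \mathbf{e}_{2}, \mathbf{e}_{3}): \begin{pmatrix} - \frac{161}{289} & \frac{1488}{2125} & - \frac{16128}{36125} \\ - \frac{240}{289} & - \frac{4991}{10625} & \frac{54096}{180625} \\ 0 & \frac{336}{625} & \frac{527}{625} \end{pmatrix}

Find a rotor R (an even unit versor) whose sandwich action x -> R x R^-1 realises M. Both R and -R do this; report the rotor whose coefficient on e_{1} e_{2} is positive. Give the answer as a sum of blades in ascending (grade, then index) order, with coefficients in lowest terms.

Method: write R = a + b12*e_{1} e_{2} + b13*e_{1} e_{3} + b23*e_{2} e_{3} with a^2 + b12^2 + b13^2 + b23^2 = 1 (so R^-1 = ~R). Expanding the columns R e_j ~R gives tr M = 4a^2 - 1 and, from the antisymmetric part, M21 - M12 = -4a*b12, M13 - M31 = 4a*b13, M32 - M23 = -4a*b23.
Here tr M = -\frac{33169}{180625}, so a^2 = (1 + tr M)/4 = \frac{36864}{180625} and a = ±\frac{192}{425}. Taking a = \frac{192}{425}: M21 - M12 = -\frac{55296}{36125}, M13 - M31 = -\frac{16128}{36125}, M32 - M23 = \frac{43008}{180625}, giving b12 = \frac{72}{85}, b13 = -\frac{21}{85}, b23 = -\frac{56}{425}, i.e. R = \frac{192}{425} + \frac{72}{85} e_{1} e_{2} - \frac{21}{85} e_{1} e_{3} - \frac{56}{425} e_{2} e_{3}.
Its e_{1} e_{2} coefficient is already positive.
Answer: \frac{192}{425} + \frac{72}{85} e_{1} e_{2} - \frac{21}{85} e_{1} e_{3} - \frac{56}{425} e_{2} e_{3}. Why the constraint matters: R and -R act identically through the sandwich — M has trace -\frac{33169}{180625} either way — so only the sign condition on e_{1} e_{2} picks one of the two preimages.


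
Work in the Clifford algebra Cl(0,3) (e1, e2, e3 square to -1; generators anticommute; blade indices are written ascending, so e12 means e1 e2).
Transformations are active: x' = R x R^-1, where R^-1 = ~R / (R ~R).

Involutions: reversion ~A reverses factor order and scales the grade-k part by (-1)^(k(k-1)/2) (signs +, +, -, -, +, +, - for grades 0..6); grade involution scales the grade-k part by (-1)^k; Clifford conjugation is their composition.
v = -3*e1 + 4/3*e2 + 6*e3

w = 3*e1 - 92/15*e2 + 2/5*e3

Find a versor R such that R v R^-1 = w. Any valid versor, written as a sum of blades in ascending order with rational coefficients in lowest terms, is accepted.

Construction: equal norms (both -421/9) license R = v + w = -24/5*e2 + 32/5*e3 — nothing changes along that direction, while (v - w)/2 changes sign, so v maps onto w.
Answer: -24/5*e2 + 32/5*e3


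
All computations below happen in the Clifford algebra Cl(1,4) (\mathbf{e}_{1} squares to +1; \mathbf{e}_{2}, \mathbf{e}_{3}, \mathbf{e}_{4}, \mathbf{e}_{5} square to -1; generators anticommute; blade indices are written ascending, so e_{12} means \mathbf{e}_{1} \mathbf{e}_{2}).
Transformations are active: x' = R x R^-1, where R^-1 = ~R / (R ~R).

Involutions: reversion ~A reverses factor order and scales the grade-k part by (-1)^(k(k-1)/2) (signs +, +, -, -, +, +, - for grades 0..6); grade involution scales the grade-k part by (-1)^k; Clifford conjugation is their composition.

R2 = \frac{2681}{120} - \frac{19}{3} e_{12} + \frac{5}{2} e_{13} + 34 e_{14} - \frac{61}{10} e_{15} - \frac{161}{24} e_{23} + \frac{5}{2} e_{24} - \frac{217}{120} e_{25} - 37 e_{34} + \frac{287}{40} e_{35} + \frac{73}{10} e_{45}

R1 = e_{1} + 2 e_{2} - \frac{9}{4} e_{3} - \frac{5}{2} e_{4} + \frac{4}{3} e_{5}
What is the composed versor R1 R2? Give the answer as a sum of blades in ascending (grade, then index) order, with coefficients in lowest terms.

Distribute over the terms of R1 (each basis-blade product reordered to ascending indices, repeated generators contracted through their squares):
(e_{1}) R2 = \frac{2681}{120} e_{1} - \frac{19}{3} e_{2} + \frac{5}{2} e_{3} + 34 e_{4} - \frac{61}{10} e_{5} - \frac{161}{24} e_{123} + \frac{5}{2} e_{124} - \frac{217}{120} e_{125} - 37 e_{134} + \frac{287}{40} e_{135} + \frac{73}{10} e_{145}
(2 e_{2}) R2 = -\frac{38}{3} e_{1} + \frac{2681}{60} e_{2} + \frac{161}{12} e_{3} - 5 e_{4} + \frac{217}{60} e_{5} - 5 e_{123} - 68 e_{124} + \frac{61}{5} e_{125} - 74 e_{234} + \frac{287}{20} e_{235} + \frac{73}{5} e_{245}
(-\frac{9}{4} e_{3}) R2 = -\frac{45}{8} e_{1} + \frac{483}{32} e_{2} - \frac{8043}{160} e_{3} - \frac{333}{4} e_{4} + \frac{2583}{160} e_{5} + \frac{57}{4} e_{123} + \frac{153}{2} e_{134} - \frac{549}{40} e_{135} + \frac{45}{8} e_{234} - \frac{651}{160} e_{235} - \frac{657}{40} e_{345}
(-\frac{5}{2} e_{4}) R2 = -85 e_{1} - \frac{25}{4} e_{2} + \frac{185}{2} e_{3} - \frac{2681}{48} e_{4} + \frac{73}{4} e_{5} + \frac{95}{6} e_{124} - \frac{25}{4} e_{134} - \frac{61}{4} e_{145} + \frac{805}{48} e_{234} - \frac{217}{48} e_{245} + \frac{287}{16} e_{345}
(\frac{4}{3} e_{5}) R2 = -\frac{122}{15} e_{1} - \frac{217}{90} e_{2} + \frac{287}{30} e_{3} + \frac{146}{15} e_{4} + \frac{2681}{90} e_{5} - \frac{76}{9} e_{125} + \frac{10}{3} e_{135} + \frac{136}{3} e_{145} - \frac{161}{18} e_{235} + \frac{10}{3} e_{245} - \frac{148}{3} e_{345}
Summing the partial products and collecting blades:
Answer: -\frac{1069}{12} e_{1} + \frac{64487}{1440} e_{2} + \frac{32503}{480} e_{3} - \frac{24089}{240} e_{4} + \frac{88847}{1440} e_{5} + \frac{61}{24} e_{123} - \frac{149}{3} e_{124} + \frac{701}{360} e_{125} + \frac{133}{4} e_{134} - \frac{193}{60} e_{135} + \frac{2243}{60} e_{145} - \frac{2477}{48} e_{234} + \frac{385}{288} e_{235} + \frac{1073}{80} e_{245} - \frac{11477}{240} e_{345}


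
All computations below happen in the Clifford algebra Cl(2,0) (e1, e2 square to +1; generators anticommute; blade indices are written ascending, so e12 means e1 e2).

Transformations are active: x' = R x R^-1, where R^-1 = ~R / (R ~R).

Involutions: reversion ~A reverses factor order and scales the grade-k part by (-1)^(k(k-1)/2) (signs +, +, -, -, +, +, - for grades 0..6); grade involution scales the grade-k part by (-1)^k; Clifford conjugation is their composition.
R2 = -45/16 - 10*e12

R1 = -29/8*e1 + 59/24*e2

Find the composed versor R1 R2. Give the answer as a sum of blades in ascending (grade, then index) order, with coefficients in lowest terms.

Distribute over the terms of R1 (each basis-blade product reordered to ascending indices, repeated generators contracted through their squares):
(-29/8*e1) R2 = 1305/128*e1 + 145/4*e2
(59/24*e2) R2 = 295/12*e1 - 885/128*e2
Summing the partial products and collecting blades:
Answer: 13355/384*e1 + 3755/128*e2


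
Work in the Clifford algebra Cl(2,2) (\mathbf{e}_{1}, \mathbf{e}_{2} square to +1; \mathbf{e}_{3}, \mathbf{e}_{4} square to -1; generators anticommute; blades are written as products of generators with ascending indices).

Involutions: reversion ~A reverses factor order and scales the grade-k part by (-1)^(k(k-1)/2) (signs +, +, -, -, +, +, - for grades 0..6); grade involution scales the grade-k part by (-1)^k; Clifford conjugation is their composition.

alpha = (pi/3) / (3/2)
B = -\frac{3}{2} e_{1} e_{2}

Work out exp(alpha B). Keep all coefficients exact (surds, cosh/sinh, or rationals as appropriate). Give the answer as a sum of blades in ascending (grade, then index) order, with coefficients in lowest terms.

B^2 = (-\frac{3}{2})^2*(e_{1} e_{2})^2 = \frac{9}{4}*(-1) = -\frac{9}{4} (a basis 2-blade squares to minus the product of its generators' squares).
B^2 = -\frac{9}{4} — B^2 < 0, so the exponential closes trigonometrically: l = \frac{3}{2}, alpha*l = \frac{\pi}{3}, so exp(alpha B) = cos(\frac{\pi}{3}) + (sin(\frac{\pi}{3})/(\frac{3}{2}))*B = \frac{1}{2} + (\frac{\sqrt{3}}{3})*B.
Answer: \frac{1}{2} - \frac{\sqrt{3}}{2} e_{1} e_{2}


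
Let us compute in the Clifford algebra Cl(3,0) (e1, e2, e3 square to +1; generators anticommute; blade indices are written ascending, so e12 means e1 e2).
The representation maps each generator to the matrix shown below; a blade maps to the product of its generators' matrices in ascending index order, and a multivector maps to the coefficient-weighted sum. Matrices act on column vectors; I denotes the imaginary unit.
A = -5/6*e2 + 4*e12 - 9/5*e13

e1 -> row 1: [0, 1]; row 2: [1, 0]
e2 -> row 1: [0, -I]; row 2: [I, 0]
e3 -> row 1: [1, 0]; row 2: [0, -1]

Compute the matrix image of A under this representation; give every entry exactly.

Bivector images (products of the table entries): rho(e12) = rho(e1)rho(e2) = row 1: [I, 0]; row 2: [0, -I]; rho(e13) = rho(e1)rho(e3) = row 1: [0, -1]; row 2: [1, 0].
M = (-5/6)*rho(e2) + (4)*rho(e12) + (-9/5)*rho(e13), summed entrywise:
Answer: row 1: [4*I, 9/5 + 5*I/6]; row 2: [-9/5 - 5*I/6, -4*I]


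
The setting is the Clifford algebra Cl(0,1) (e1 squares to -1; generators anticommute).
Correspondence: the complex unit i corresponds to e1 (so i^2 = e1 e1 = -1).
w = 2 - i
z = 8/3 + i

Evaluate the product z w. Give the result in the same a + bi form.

In blades: z = 8/3 + e1, w = 2 - e1.
Distribute z over w term by term (generator squares from the signature, products reordered to ascending indices): (8/3)*w = 16/3 - 8/3*e1; (e1)*w = 1 + 2*e1.
Sum: 19/3 - 2/3*e1; translating back through the correspondence:
Answer: 19/3 - 2/3*i


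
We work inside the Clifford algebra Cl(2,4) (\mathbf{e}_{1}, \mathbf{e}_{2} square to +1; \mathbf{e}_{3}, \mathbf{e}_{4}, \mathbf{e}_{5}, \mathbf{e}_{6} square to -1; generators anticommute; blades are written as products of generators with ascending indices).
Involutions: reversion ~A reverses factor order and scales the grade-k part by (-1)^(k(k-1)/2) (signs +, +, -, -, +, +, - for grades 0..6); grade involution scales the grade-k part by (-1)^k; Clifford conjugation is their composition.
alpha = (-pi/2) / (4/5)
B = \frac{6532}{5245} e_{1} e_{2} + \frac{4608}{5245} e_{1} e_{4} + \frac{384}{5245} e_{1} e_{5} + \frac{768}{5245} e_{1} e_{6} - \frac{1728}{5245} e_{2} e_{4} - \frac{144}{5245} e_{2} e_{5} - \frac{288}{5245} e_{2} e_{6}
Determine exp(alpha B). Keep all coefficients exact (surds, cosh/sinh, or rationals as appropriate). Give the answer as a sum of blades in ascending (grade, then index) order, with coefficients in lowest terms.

B^2 term by term: the squares give (\frac{6532}{5245})^2*(e_{1} e_{2})^2 + (\frac{4608}{5245})^2*(e_{1} e_{4})^2 + (\frac{384}{5245})^2*(e_{1} e_{5})^2 + (\frac{768}{5245})^2*(e_{1} e_{6})^2 + (-\frac{1728}{5245})^2*(e_{2} e_{4})^2 + (-\frac{144}{5245})^2*(e_{2} e_{5})^2 + (-\frac{288}{5245})^2*(e_{2} e_{6})^2 = \frac{42667024}{27510025}*(-1) + \frac{21233664}{27510025}*(+1) + \frac{147456}{27510025}*(+1) + \frac{589824}{27510025}*(+1) + \frac{2985984}{27510025}*(+1) + \frac{20736}{27510025}*(+1) + \frac{82944}{27510025}*(+1) = -\frac{16}{25} (each basis 2-blade squares to minus the product of its generators' squares); cross terms between blades sharing an index anticommute and cancel; the commuting (index-disjoint) pairs give grade-4 terms 2*c*c'*(blade product), which cancel blade by blade — e_{1} e_{2} e_{4} e_{5}: \frac{1327104}{27510025} - \frac{1327104}{27510025} = 0; e_{1} e_{2} e_{4} e_{6}: \frac{2654208}{27510025} - \frac{2654208}{27510025} = 0; e_{1} e_{2} e_{5} e_{6}: \frac{221184}{27510025} - \frac{221184}{27510025} = 0 — confirming B is simple. So B^2 = -\frac{16}{25}.
B^2 = -\frac{16}{25} — circular case — the even/odd split gives cos and sin: l = \frac{4}{5}, alpha*l = - \frac{\pi}{2}, so exp(alpha B) = cos(- \frac{\pi}{2}) + (sin(- \frac{\pi}{2})/(\frac{4}{5}))*B = 0 + (- \frac{5}{4})*B.
Answer: - \frac{1633}{1049} e_{1} e_{2} - \frac{1152}{1049} e_{1} e_{4} - \frac{96}{1049} e_{1} e_{5} - \frac{192}{1049} e_{1} e_{6} + \frac{432}{1049} e_{2} e_{4} + \frac{36}{1049} e_{2} e_{5} + \frac{72}{1049} e_{2} e_{6}


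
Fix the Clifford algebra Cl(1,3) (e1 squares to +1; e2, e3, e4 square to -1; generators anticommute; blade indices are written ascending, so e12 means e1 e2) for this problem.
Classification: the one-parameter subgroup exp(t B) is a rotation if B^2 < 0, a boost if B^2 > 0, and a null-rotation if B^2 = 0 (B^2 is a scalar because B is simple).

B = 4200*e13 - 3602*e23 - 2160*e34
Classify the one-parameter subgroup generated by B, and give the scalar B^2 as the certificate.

B^2 term by term: the squares give (4200)^2*(e13)^2 + (-3602)^2*(e23)^2 + (-2160)^2*(e34)^2 = 17640000*(+1) + 12974404*(-1) + 4665600*(-1) = -4 (each basis 2-blade squares to minus the product of its generators' squares); cross terms between blades sharing an index anticommute and cancel. So B^2 = -4.
Answer: rotation, certificate B^2 = -4. Why this suffices: the scalar -4 survives any versor conjugation, so its sign alone determines the class however B is presented.


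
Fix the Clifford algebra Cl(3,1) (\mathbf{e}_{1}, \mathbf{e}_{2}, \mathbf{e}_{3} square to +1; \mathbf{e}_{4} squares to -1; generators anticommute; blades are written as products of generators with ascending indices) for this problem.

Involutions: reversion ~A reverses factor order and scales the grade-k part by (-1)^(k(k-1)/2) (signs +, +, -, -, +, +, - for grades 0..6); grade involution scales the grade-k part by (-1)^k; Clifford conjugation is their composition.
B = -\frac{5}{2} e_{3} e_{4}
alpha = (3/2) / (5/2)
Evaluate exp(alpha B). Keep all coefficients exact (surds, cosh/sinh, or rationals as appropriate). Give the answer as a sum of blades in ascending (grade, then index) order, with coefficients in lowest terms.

B^2 = (-\frac{5}{2})^2*(e_{3} e_{4})^2 = \frac{25}{4}*(+1) = \frac{25}{4} (a basis 2-blade squares to minus the product of its generators' squares).
B^2 = \frac{25}{4} — the positive square puts this in the hyperbolic regime; l = \frac{5}{2}, alpha*l = \frac{3}{2}, so exp(alpha B) = cosh(\frac{3}{2}) + (sinh(\frac{3}{2})/(\frac{5}{2}))*B = \cosh{\left(\frac{3}{2} \right)} + (\frac{2 \sinh{\left(\frac{3}{2} \right)}}{5})*B.
Answer: \cosh{\left(\frac{3}{2} \right)} - \sinh{\left(\frac{3}{2} \right)} e_{3} e_{4}


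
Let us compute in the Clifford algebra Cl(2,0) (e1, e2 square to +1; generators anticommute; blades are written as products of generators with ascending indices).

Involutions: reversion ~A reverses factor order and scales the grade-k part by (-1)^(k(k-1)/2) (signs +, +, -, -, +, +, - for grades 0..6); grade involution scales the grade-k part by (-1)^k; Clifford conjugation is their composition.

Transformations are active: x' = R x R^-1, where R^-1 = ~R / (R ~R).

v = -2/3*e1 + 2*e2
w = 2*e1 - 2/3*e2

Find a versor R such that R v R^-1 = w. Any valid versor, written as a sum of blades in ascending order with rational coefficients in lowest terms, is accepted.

Here q(v) = q(w) = 40/9; the classical choice R = v + w = 4/3*e1 + 4/3*e2 then realises v -> w under the sandwich.
Answer: 4/3*e1 + 4/3*e2


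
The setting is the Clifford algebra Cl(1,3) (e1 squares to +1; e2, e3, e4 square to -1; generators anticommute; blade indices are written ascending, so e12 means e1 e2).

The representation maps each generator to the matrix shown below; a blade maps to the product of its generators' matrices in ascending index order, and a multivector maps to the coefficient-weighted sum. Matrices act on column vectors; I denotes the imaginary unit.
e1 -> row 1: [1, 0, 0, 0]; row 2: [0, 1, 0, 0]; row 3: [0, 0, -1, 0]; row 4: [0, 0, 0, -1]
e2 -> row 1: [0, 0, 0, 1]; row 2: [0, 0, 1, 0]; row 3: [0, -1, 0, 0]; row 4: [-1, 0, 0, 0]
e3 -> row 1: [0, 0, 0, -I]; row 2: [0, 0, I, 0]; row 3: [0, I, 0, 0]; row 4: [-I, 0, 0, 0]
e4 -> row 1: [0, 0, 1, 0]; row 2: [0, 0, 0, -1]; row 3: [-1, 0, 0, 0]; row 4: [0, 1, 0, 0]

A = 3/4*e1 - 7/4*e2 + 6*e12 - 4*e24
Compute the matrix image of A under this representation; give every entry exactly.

Bivector images (products of the table entries): rho(e12) = rho(e1)rho(e2) = row 1: [0, 0, 0, 1]; row 2: [0, 0, 1, 0]; row 3: [0, 1, 0, 0]; row 4: [1, 0, 0, 0]; rho(e24) = rho(e2)rho(e4) = row 1: [0, 1, 0, 0]; row 2: [-1, 0, 0, 0]; row 3: [0, 0, 0, 1]; row 4: [0, 0, -1, 0].
M = (3/4)*rho(e1) + (-7/4)*rho(e2) + (6)*rho(e12) + (-4)*rho(e24), summed entrywise:
Answer: row 1: [3/4, -4, 0, 17/4]; row 2: [4, 3/4, 17/4, 0]; row 3: [0, 31/4, -3/4, -4]; row 4: [31/4, 0, 4, -3/4]


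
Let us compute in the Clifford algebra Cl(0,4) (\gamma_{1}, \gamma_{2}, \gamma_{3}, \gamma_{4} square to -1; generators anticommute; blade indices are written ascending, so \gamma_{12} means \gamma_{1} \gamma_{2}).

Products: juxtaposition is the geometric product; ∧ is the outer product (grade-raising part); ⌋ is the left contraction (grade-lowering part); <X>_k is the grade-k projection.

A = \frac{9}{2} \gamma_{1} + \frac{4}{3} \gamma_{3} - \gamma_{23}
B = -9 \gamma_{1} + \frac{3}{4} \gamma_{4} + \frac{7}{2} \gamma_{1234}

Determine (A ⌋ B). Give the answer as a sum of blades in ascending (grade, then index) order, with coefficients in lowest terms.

step 1: \frac{81}{2} + \frac{7}{2} \gamma_{14} - \frac{14}{3} \gamma_{124} - \frac{63}{4} \gamma_{234}
Answer: \frac{81}{2} + \frac{7}{2} \gamma_{14} - \frac{14}{3} \gamma_{124} - \frac{63}{4} \gamma_{234}


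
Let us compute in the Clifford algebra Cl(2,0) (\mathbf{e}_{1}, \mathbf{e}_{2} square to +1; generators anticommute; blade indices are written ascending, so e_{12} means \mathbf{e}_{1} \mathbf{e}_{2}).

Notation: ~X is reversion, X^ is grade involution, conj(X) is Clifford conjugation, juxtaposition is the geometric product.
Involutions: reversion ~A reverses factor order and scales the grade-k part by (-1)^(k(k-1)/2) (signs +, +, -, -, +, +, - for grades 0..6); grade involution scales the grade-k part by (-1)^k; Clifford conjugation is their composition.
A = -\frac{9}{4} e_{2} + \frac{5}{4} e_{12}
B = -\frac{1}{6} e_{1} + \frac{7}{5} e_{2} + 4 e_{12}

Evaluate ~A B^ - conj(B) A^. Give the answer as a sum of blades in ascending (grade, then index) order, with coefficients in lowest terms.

first term: \frac{163}{20} + \frac{43}{4} e_{1} + \frac{5}{24} e_{2} + \frac{3}{8} e_{12}
second term: \frac{37}{20} - \frac{29}{4} e_{1} + \frac{5}{24} e_{2} + \frac{3}{8} e_{12}
Answer: \frac{63}{10} + 18 e_{1}


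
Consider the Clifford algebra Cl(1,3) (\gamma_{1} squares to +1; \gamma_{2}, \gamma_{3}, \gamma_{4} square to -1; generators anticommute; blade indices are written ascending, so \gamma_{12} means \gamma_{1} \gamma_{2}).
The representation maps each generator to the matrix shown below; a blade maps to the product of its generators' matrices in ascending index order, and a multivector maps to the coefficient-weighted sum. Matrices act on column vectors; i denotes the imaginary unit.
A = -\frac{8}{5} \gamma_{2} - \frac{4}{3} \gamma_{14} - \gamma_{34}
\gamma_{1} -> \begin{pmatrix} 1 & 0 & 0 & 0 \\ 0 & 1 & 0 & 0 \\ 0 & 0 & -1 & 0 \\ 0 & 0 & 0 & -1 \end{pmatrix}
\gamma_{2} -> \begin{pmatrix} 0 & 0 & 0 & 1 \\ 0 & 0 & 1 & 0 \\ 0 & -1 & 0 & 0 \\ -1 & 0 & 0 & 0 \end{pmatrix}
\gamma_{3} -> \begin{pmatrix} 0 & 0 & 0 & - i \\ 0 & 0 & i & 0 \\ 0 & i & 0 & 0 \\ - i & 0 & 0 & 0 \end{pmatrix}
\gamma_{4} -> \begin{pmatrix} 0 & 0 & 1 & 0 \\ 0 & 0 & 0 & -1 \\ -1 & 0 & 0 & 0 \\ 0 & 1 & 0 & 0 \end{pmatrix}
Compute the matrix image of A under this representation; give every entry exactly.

Bivector images (products of the table entries): rho(\gamma_{14}) = rho(\gamma_{1})rho(\gamma_{4}) = \begin{pmatrix} 0 & 0 & 1 & 0 \\ 0 & 0 & 0 & -1 \\ 1 & 0 & 0 & 0 \\ 0 & -1 & 0 & 0 \end{pmatrix}; rho(\gamma_{34}) = rho(\gamma_{3})rho(\gamma_{4}) = \begin{pmatrix} 0 & - i & 0 & 0 \\ - i & 0 & 0 & 0 \\ 0 & 0 & 0 & - i \\ 0 & 0 & - i & 0 \end{pmatrix}.
M = (-\frac{8}{5})*rho(\gamma_{2}) + (-\frac{4}{3})*rho(\gamma_{14}) + (-1)*rho(\gamma_{34}), summed entrywise:
Answer: \begin{pmatrix} 0 & i & - \frac{4}{3} & - \frac{8}{5} \\ i & 0 & - \frac{8}{5} & \frac{4}{3} \\ - \frac{4}{3} & \frac{8}{5} & 0 & i \\ \frac{8}{5} & \frac{4}{3} & i & 0 \end{pmatrix}


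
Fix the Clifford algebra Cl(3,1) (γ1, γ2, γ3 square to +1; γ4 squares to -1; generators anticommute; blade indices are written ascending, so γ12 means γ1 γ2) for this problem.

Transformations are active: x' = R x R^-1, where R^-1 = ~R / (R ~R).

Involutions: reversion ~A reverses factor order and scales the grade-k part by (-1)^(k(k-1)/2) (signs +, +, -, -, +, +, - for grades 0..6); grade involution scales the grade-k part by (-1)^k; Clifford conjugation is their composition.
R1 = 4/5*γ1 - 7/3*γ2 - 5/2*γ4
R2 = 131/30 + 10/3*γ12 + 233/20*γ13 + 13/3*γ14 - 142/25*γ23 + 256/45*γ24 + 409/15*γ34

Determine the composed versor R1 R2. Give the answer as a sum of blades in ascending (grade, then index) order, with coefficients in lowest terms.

Distribute over the terms of R1 (each basis-blade product reordered to ascending indices, repeated generators contracted through their squares):
(4/5*γ1) R2 = 262/75*γ1 + 8/3*γ2 + 233/25*γ3 + 52/15*γ4 - 568/125*γ123 + 1024/225*γ124 + 1636/75*γ134
(-7/3*γ2) R2 = 70/9*γ1 - 917/90*γ2 + 994/75*γ3 - 1792/135*γ4 + 1631/60*γ123 + 91/9*γ124 - 2863/45*γ234
(-5/2*γ4) R2 = -65/6*γ1 - 128/9*γ2 - 409/6*γ3 - 131/12*γ4 - 25/3*γ124 - 233/8*γ134 + 71/5*γ234
Summing the partial products and collecting blades:
Answer: 197/450*γ1 - 1957/90*γ2 - 6839/150*γ3 - 11191/540*γ4 + 33959/1500*γ123 + 1424/225*γ124 - 4387/600*γ134 - 2224/45*γ234


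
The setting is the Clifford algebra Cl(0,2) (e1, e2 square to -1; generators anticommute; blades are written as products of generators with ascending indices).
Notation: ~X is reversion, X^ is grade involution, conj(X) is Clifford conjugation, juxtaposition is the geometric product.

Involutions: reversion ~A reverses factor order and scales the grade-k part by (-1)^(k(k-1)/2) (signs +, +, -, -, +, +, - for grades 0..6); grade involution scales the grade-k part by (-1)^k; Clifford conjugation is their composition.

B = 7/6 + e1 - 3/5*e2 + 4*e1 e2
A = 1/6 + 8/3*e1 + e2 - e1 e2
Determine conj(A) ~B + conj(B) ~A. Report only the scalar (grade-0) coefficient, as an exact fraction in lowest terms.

first term: 1127/180 + 149/90*e1 - 164/15*e2 + 31/10*e1 e2
second term: 1127/180 + 679/90*e1 - 42/5*e2 - 21/10*e1 e2
Answer: 1127/90


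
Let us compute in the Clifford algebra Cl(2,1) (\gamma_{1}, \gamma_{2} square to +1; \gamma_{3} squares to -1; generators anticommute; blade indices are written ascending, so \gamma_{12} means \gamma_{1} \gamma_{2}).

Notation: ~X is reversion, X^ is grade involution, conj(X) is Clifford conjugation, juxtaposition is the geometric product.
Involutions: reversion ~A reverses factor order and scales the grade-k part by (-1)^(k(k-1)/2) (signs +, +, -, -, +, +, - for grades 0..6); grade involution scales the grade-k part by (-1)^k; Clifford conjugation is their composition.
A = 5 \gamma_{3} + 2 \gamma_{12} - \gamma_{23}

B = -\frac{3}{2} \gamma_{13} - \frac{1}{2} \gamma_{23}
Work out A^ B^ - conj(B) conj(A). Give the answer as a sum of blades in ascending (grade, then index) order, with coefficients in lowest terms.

first term: \frac{1}{2} + \frac{15}{2} \gamma_{1} + \frac{5}{2} \gamma_{2} - \frac{3}{2} \gamma_{12} - \gamma_{13} + 3 \gamma_{23}
second term: \frac{1}{2} + \frac{15}{2} \gamma_{1} + \frac{5}{2} \gamma_{2} + \frac{3}{2} \gamma_{12} + \gamma_{13} - 3 \gamma_{23}
Answer: -3 \gamma_{12} - 2 \gamma_{13} + 6 \gamma_{23}


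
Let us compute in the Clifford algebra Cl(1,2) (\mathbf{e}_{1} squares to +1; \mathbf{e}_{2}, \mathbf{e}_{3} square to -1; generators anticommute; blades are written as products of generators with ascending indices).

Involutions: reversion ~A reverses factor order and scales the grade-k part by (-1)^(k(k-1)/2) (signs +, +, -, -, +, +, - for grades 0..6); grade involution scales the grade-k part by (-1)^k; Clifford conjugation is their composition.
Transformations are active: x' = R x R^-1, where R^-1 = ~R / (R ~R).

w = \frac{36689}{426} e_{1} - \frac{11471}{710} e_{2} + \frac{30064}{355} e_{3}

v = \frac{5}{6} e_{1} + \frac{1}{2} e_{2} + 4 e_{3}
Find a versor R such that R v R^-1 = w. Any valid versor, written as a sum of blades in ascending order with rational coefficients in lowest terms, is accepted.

Construction: equal norms (both -\frac{140}{9}) license R = v + w = \frac{6174}{71} e_{1} - \frac{5558}{355} e_{2} + \frac{31484}{355} e_{3} — nothing changes along that direction, while (v - w)/2 changes sign, so v maps onto w.
Answer: \frac{6174}{71} e_{1} - \frac{5558}{355} e_{2} + \frac{31484}{355} e_{3}


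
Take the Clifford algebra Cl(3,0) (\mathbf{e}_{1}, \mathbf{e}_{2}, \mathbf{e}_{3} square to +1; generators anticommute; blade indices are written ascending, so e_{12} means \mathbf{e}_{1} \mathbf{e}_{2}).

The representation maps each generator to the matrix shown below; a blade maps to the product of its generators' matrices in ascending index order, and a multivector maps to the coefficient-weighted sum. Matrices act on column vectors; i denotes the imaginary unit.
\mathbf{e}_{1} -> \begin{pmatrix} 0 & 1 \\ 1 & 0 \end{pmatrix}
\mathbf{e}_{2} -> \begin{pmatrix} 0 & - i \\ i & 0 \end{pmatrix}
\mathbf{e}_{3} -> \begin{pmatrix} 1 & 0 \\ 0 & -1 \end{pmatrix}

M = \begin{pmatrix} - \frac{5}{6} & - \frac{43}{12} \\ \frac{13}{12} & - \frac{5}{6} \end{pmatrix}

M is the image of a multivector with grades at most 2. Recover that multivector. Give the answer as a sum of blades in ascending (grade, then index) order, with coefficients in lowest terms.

Method: 1, rho(e_{1}), rho(e_{2}), rho(e_{3}) form a trace-orthogonal basis of the 2x2 complex matrices (tr(X Y) = 2 if X = Y, else 0), so M = m0*1 + m1*rho(e_{1}) + m2*rho(e_{2}) + m3*rho(e_{3}) with m0 = tr(M)/2 = - \frac{5}{6}, m1 = tr(M rho(e_{1}))/2 = - \frac{5}{4}, m2 = tr(M rho(e_{2}))/2 = - \frac{7 i}{3}, m3 = tr(M rho(e_{3}))/2 = 0.
Multiplying table entries, the bivector images are rho(e_{12}) = i*rho(e_{3}), rho(e_{13}) = -i*rho(e_{2}), rho(e_{23}) = i*rho(e_{1}); with real blade coefficients the real parts of m0..m3 are the coefficients of 1, e_{1}, e_{2}, e_{3} and the imaginary parts give the bivectors (e_{23}: Im m1, e_{13}: -Im m2, e_{12}: Im m3).
Answer: -\frac{5}{6} - \frac{5}{4} e_{1} + \frac{7}{3} e_{13}


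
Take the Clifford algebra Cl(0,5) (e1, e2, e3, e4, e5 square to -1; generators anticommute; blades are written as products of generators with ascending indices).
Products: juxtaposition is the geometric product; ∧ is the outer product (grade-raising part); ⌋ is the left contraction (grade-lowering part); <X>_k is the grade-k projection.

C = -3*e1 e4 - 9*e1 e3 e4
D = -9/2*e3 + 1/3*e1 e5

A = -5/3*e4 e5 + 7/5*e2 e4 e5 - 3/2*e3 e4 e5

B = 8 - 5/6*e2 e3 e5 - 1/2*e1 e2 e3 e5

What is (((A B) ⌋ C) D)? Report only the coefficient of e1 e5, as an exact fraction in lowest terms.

step 1: -5/4*e2 e4 - 7/6*e3 e4 - 40/3*e4 e5 + 3/4*e1 e2 e4 + 7/10*e1 e3 e4 - 25/18*e2 e3 e4 + 56/5*e2 e4 e5 - 12*e3 e4 e5 - 5/6*e1 e2 e3 e4
step 2: -63/10 - 21/2*e1
step 3: 567/20*e3 + 7/2*e5 + 189/4*e1 e3 - 21/10*e1 e5
Answer: -21/10


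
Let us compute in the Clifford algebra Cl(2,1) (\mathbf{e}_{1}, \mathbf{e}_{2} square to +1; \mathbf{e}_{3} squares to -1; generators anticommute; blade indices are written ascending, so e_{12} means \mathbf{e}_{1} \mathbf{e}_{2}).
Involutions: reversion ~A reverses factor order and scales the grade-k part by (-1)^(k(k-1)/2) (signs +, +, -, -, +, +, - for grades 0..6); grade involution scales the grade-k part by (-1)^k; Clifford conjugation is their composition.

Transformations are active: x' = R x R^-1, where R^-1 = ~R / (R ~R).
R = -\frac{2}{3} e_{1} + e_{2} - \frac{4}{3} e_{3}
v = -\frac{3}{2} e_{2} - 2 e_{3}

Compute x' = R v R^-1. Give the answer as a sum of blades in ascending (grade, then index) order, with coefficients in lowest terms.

~R = -\frac{2}{3} e_{1} + e_{2} - \frac{4}{3} e_{3}, and R ~R = -\frac{1}{3}, so R^-1 = ~R / (-\frac{1}{3}).
R v = -\frac{25}{6} + e_{12} + \frac{4}{3} e_{13} - 4 e_{23}
Answer: -\frac{50}{3} e_{1} + \frac{53}{2} e_{2} - \frac{94}{3} e_{3}


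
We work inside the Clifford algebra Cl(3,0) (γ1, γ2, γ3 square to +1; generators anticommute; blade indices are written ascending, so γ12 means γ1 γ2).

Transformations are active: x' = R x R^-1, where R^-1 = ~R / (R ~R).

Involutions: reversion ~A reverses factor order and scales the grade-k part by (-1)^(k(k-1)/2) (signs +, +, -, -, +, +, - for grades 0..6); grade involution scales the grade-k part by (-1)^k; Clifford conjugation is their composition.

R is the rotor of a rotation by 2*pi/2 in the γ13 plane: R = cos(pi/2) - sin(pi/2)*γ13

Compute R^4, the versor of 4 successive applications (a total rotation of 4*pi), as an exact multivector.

Because a rotor carries half the rotation angle, composing 4 copies of this γ13-plane rotor multiplies the phase: 4*(pi/2) = 2*pi, hence R^4 = cos(2*pi) - sin(2*pi)*γ13.
cos(2*pi) = 1 and sin(2*pi) = 0, so R^4 = 1. The total rotation 4*pi is 2 full turns, so every vector returns to itself, yet the rotor is +1, back on the identity sheet (an even number of 2*pi turns).
Answer: 1


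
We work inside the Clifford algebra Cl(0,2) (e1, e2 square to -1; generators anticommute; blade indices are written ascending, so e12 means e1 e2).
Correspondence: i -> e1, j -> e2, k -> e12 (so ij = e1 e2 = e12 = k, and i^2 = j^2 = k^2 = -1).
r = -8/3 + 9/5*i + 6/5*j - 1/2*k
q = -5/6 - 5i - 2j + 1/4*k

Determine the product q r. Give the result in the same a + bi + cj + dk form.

In blades: q = -5/6 - 5*e1 - 2*e2 + 1/4*e12, r = -8/3 + 9/5*e1 + 6/5*e2 - 1/2*e12.
Distribute q over r term by term (generator squares from the signature, products reordered to ascending indices): (-5/6)*r = 20/9 - 3/2*e1 - e2 + 5/12*e12; (-5*e1)*r = 9 + 40/3*e1 - 5/2*e2 - 6*e12; (-2*e2)*r = 12/5 + e1 + 16/3*e2 + 18/5*e12; (1/4*e12)*r = 1/8 - 3/10*e1 + 9/20*e2 - 2/3*e12.
Sum: 4949/360 + 188/15*e1 + 137/60*e2 - 53/20*e12; translating back through the correspondence:
Answer: 4949/360 + 188/15*i + 137/60*j - 53/20*k


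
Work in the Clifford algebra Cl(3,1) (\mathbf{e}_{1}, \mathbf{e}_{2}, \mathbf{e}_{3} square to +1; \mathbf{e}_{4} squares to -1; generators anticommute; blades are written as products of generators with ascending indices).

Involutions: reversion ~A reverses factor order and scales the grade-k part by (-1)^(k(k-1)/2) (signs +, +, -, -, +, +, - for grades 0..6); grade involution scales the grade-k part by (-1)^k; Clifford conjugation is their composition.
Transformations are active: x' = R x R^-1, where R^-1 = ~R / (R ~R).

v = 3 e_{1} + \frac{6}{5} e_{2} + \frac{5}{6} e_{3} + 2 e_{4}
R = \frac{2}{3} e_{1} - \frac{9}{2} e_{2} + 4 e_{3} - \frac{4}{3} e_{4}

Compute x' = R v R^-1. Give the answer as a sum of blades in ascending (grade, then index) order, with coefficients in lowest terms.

~R = \frac{2}{3} e_{1} - \frac{9}{2} e_{2} + 4 e_{3} - \frac{4}{3} e_{4}, and R ~R = \frac{419}{12}, so R^-1 = ~R / (\frac{419}{12}).
R v = \frac{13}{5} + \frac{143}{10} e_{1} e_{2} - \frac{103}{9} e_{1} e_{3} + \frac{16}{3} e_{1} e_{4} - \frac{171}{20} e_{2} e_{3} - \frac{37}{5} e_{2} e_{4} + \frac{82}{9} e_{3} e_{4}
Answer: -\frac{6077}{2095} e_{1} - \frac{3918}{2095} e_{2} - \frac{2987}{12570} e_{3} - \frac{4606}{2095} e_{4}
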